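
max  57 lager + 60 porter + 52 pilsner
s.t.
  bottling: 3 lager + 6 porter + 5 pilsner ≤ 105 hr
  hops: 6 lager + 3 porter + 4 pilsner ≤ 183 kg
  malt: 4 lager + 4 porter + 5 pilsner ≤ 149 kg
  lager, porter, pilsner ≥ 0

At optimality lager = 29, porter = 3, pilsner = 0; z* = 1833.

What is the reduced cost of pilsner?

Binding: bottling and hops. Non-binding: malt (21 unused).
Slack constraints have shadow price 0 (complementary slackness).
From A_Bᵀ y = c: 3·y_bottling + 6·y_hops = 57; 6·y_bottling + 3·y_hops = 60.
Solving: y_bottling = 7, y_hops = 6.
Reduced cost of pilsner: c₃ − yᵀa₃ = 52 − (7·5 + 6·4) = 52 − 59 = -7.

-7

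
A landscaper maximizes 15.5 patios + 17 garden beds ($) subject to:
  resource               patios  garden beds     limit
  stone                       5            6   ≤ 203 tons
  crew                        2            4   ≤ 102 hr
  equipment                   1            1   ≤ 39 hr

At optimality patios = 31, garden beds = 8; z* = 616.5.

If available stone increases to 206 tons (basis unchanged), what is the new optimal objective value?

621

Check each constraint at x*: stone 203/203 (tight); crew 94/102 (slack 8); equipment 39/39 (tight).
By complementary slackness, y = 0 for the non-binding constraint.
Dual feasibility on the basic columns requires 5·y_stone + 1·y_equipment = 15.5, 6·y_stone + 1·y_equipment = 17.
→ y_stone = 1.5 and y_equipment = 8.
Δz = y_stone·Δb = 1.5 × (3) = 4.5, so new z* = 616.5 + 4.5 = 621.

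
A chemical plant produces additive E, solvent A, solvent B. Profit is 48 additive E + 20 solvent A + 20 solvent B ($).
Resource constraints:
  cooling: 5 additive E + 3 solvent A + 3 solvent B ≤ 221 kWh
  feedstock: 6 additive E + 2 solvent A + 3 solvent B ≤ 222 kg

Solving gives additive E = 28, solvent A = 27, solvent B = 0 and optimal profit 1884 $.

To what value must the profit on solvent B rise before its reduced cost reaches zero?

25.5

Both cooling and feedstock are binding at x*.
From A_Bᵀ y = c: 5·y_cooling + 6·y_feedstock = 48; 3·y_cooling + 2·y_feedstock = 20.
Solving: y_cooling = 3, y_feedstock = 5.5.
solvent B enters the basis when its profit ≥ yᵀa₃ = 3·3 + 5.5·3 = 25.5.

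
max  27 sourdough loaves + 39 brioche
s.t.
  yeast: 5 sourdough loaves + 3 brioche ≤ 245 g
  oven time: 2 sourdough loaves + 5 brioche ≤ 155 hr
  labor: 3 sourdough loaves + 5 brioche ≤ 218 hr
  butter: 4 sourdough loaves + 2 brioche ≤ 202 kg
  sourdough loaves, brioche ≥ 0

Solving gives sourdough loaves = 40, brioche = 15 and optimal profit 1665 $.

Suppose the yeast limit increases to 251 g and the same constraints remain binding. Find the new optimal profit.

Binding: yeast and oven time. Non-binding: labor (23 unused), butter (12 unused).
Since labor, butter are not tight, their duals are 0.
From A_Bᵀ y = c: 5·y_yeast + 2·y_oven time = 27; 3·y_yeast + 5·y_oven time = 39.
→ y_yeast = 3 and y_oven time = 6.
Δz = y_yeast·Δb = 3 × (6) = 18, so new z* = 1665 + 18 = 1683.

1683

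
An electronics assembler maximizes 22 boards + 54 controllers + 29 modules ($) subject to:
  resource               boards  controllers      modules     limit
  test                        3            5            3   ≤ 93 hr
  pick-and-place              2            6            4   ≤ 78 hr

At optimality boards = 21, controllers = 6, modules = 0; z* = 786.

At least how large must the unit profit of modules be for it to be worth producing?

35

Check each constraint at x*: test 93/93 (tight); pick-and-place 78/78 (tight).
From A_Bᵀ y = c: 3·y_test + 2·y_pick-and-place = 22; 5·y_test + 6·y_pick-and-place = 54.
This yields shadow prices y_test = 3, y_pick-and-place = 6.5.
modules enters the basis when its profit ≥ yᵀa₃ = 3·3 + 6.5·4 = 35.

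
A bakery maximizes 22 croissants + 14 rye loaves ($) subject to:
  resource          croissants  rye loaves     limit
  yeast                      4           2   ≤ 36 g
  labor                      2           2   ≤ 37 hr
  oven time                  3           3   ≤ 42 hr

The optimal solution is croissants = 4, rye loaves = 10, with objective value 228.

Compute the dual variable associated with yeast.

4

Binding: yeast and oven time. Non-binding: labor (9 unused).
By complementary slackness, y = 0 for the non-binding constraint.
The binding rows give the dual system: 4·y_yeast + 3·y_oven time = 22 and 2·y_yeast + 3·y_oven time = 14.
Solving: y_yeast = 4, y_oven time = 2.
Shadow price of yeast = 4.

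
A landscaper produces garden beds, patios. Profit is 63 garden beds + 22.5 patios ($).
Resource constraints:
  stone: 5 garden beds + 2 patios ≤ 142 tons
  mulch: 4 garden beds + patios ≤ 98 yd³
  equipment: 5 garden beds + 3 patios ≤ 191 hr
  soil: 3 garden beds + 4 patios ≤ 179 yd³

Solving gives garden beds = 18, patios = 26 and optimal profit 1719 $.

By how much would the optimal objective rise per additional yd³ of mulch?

At the optimum: stone uses 142 of 142 (binding); mulch uses 98 of 98 (binding); equipment uses 168 of 191 (slack = 23); soil uses 158 of 179 (slack = 21).
Since equipment, soil are not tight, their duals are 0.
Dual feasibility on the basic columns requires 5·y_stone + 4·y_mulch = 63, 2·y_stone + 1·y_mulch = 22.5.
→ y_stone = 9 and y_mulch = 4.5.
Shadow price of mulch = 4.5.

4.5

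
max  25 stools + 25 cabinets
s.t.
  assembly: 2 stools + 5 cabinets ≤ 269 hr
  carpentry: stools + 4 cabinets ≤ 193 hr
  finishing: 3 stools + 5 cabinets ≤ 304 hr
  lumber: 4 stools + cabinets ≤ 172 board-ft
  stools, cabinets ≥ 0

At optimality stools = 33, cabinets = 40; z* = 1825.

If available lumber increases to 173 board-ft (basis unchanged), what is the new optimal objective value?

1830

Check each constraint at x*: assembly 266/269 (slack 3); carpentry 193/193 (tight); finishing 299/304 (slack 5); lumber 172/172 (tight).
Slack constraints have shadow price 0 (complementary slackness).
The binding rows give the dual system: 1·y_carpentry + 4·y_lumber = 25 and 4·y_carpentry + 1·y_lumber = 25.
This yields shadow prices y_carpentry = 5, y_lumber = 5.
Δz = y_lumber·Δb = 5 × (1) = 5, so new z* = 1825 + 5 = 1830.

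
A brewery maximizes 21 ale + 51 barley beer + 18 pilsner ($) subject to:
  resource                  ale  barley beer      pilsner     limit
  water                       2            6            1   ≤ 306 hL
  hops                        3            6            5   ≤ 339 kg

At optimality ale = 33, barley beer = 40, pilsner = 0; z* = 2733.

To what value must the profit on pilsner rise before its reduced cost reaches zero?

24.5

Check each constraint at x*: water 306/306 (tight); hops 339/339 (tight).
The binding rows give the dual system: 2·y_water + 3·y_hops = 21 and 6·y_water + 6·y_hops = 51.
This yields shadow prices y_water = 4.5, y_hops = 4.
pilsner enters the basis when its profit ≥ yᵀa₃ = 4.5·1 + 4·5 = 24.5.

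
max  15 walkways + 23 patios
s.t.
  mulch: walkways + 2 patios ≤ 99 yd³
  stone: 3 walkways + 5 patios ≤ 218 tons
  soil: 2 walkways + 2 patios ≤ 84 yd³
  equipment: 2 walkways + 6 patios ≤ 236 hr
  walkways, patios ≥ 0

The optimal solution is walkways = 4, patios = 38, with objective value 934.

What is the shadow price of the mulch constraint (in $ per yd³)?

At the optimum: mulch uses 80 of 99 (slack = 19); stone uses 202 of 218 (slack = 16); soil uses 84 of 84 (binding); equipment uses 236 of 236 (binding).
By complementary slackness, y = 0 for the non-binding constraints.
The binding rows give the dual system: 2·y_soil + 2·y_equipment = 15 and 2·y_soil + 6·y_equipment = 23.
→ y_soil = 5.5 and y_equipment = 2.
Shadow price of mulch = 0.

0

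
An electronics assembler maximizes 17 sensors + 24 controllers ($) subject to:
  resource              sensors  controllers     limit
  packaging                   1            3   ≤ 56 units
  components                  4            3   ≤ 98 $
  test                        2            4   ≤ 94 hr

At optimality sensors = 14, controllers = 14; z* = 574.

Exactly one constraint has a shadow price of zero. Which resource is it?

packaging: 56/56 (binding)
components: 98/98 (binding)
test: 84/94 (slack 10)
By complementary slackness, a constraint with positive slack has shadow price 0 → test.

test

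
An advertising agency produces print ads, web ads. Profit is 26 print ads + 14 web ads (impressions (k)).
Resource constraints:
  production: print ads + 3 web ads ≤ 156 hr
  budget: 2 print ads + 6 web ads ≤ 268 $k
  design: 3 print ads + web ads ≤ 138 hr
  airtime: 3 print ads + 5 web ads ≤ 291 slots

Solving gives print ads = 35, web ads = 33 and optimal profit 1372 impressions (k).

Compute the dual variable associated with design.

8

At the optimum: production uses 134 of 156 (slack = 22); budget uses 268 of 268 (binding); design uses 138 of 138 (binding); airtime uses 270 of 291 (slack = 21).
By complementary slackness, y = 0 for the non-binding constraints.
The binding rows give the dual system: 2·y_budget + 3·y_design = 26 and 6·y_budget + 1·y_design = 14.
→ y_budget = 1 and y_design = 8.
Shadow price of design = 8.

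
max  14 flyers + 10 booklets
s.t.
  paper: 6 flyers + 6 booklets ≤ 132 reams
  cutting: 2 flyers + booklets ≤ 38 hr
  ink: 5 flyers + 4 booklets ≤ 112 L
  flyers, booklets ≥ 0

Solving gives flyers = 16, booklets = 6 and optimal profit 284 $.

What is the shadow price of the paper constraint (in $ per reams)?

Binding: paper and cutting. Non-binding: ink (8 unused).
By complementary slackness, y = 0 for the non-binding constraint.
From A_Bᵀ y = c: 6·y_paper + 2·y_cutting = 14; 6·y_paper + 1·y_cutting = 10.
This yields shadow prices y_paper = 1, y_cutting = 4.
Shadow price of paper = 1.

1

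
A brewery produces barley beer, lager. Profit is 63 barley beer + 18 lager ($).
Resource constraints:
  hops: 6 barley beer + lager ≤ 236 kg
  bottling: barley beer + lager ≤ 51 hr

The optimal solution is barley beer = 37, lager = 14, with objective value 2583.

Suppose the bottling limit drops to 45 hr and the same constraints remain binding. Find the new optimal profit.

2529

Check each constraint at x*: hops 236/236 (tight); bottling 51/51 (tight).
Dual feasibility on the basic columns requires 6·y_hops + 1·y_bottling = 63, 1·y_hops + 1·y_bottling = 18.
→ y_hops = 9 and y_bottling = 9.
Δz = y_bottling·Δb = 9 × (-6) = -54, so new z* = 2583 − 54 = 2529.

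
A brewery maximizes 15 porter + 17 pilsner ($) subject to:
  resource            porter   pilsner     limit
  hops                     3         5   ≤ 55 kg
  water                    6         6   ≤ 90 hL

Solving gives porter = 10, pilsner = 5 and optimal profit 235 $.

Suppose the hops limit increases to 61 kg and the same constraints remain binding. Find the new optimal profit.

241

Both hops and water are binding at x*.
Dual feasibility on the basic columns requires 3·y_hops + 6·y_water = 15, 5·y_hops + 6·y_water = 17.
Solving: y_hops = 1, y_water = 2.
Δz = y_hops·Δb = 1 × (6) = 6, so new z* = 235 + 6 = 241.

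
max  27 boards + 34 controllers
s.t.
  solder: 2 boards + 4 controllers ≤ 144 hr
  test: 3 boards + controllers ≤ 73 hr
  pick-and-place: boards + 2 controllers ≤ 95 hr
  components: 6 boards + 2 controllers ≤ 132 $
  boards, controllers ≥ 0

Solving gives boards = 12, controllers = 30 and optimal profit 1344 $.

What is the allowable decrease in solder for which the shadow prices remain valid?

Binding constraints: solder, components. The basis is B = [[2,4],[6,2]] with det -20.
Per unit decrease in solder, x* moves by d = (0.1, -0.3).
The basis stays optimal until controllers reaches 0; allowable decrease = 100 hr.

100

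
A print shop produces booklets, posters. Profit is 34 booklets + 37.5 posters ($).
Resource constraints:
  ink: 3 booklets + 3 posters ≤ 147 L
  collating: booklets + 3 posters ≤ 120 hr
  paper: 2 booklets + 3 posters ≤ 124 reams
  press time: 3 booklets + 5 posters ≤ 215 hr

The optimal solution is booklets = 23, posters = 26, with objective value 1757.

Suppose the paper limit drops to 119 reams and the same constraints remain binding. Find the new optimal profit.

1739.5

Binding: ink and paper. Non-binding: collating (19 unused), press time (16 unused).
By complementary slackness, y = 0 for the non-binding constraints.
The binding rows give the dual system: 3·y_ink + 2·y_paper = 34 and 3·y_ink + 3·y_paper = 37.5.
Solving: y_ink = 9, y_paper = 3.5.
Δz = y_paper·Δb = 3.5 × (-5) = -17.5, so new z* = 1757 − 17.5 = 1739.5.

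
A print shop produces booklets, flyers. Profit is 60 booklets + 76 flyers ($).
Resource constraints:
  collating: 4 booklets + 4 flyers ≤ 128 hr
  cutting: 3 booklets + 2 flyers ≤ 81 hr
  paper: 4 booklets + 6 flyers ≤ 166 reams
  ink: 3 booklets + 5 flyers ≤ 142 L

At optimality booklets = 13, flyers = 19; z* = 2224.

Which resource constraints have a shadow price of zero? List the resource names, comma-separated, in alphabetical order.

cutting, ink

collating: 128/128 (binding)
cutting: 77/81 (slack 4)
paper: 166/166 (binding)
ink: 134/142 (slack 8)
By complementary slackness, a constraint with positive slack has shadow price 0 → cutting, ink.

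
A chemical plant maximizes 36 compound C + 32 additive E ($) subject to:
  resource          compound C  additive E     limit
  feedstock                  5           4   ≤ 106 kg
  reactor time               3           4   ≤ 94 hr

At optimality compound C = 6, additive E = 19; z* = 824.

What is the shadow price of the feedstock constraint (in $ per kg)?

Check each constraint at x*: feedstock 106/106 (tight); reactor time 94/94 (tight).
Dual feasibility on the basic columns requires 5·y_feedstock + 3·y_reactor time = 36, 4·y_feedstock + 4·y_reactor time = 32.
Solving: y_feedstock = 6, y_reactor time = 2.
Shadow price of feedstock = 6.

6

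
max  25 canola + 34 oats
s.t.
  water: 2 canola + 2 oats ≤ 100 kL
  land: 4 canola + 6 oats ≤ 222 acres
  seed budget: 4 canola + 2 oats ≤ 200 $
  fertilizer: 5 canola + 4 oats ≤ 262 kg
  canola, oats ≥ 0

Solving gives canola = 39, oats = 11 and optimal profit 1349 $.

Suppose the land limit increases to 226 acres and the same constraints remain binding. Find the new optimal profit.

Binding: water and land. Non-binding: seed budget (22 unused), fertilizer (23 unused).
Slack constraints have shadow price 0 (complementary slackness).
From A_Bᵀ y = c: 2·y_water + 4·y_land = 25; 2·y_water + 6·y_land = 34.
Solving: y_water = 3.5, y_land = 4.5.
Δz = y_land·Δb = 4.5 × (4) = 18, so new z* = 1349 + 18 = 1367.

1367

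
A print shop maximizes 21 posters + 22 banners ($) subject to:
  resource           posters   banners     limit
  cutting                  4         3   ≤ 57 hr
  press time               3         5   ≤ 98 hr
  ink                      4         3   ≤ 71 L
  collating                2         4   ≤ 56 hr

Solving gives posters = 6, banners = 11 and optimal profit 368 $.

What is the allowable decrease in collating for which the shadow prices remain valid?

Binding constraints: cutting, collating. The basis is B = [[4,3],[2,4]] with det 10.
Per unit decrease in collating, x* moves by d = (0.3, -0.4).
The basis stays optimal until banners reaches 0; allowable decrease = 27.5 hr.

27.5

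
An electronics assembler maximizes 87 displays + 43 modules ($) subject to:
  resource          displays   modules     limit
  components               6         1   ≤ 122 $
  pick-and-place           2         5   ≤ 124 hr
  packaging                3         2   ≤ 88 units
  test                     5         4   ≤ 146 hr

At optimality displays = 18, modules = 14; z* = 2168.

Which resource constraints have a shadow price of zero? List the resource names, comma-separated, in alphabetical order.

packaging, pick-and-place

components: 122/122 (binding)
pick-and-place: 106/124 (slack 18)
packaging: 82/88 (slack 6)
test: 146/146 (binding)
By complementary slackness, a constraint with positive slack has shadow price 0 → packaging, pick-and-place.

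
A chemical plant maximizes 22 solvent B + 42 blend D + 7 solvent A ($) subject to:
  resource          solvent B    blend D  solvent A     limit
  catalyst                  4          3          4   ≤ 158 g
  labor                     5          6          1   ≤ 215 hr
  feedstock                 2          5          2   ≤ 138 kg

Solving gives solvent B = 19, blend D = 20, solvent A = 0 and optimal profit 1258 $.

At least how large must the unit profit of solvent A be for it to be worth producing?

Binding: labor and feedstock. Non-binding: catalyst (22 unused).
By complementary slackness, y = 0 for the non-binding constraint.
The binding rows give the dual system: 5·y_labor + 2·y_feedstock = 22 and 6·y_labor + 5·y_feedstock = 42.
Solving: y_labor = 2, y_feedstock = 6.
solvent A enters the basis when its profit ≥ yᵀa₃ = 2·1 + 6·2 = 14.

14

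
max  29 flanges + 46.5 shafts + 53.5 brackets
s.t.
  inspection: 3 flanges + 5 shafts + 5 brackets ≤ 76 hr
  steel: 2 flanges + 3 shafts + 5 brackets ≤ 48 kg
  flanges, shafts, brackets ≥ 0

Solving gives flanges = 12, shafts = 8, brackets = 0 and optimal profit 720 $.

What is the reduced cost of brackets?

Check each constraint at x*: inspection 76/76 (tight); steel 48/48 (tight).
Dual feasibility on the basic columns requires 3·y_inspection + 2·y_steel = 29, 5·y_inspection + 3·y_steel = 46.5.
Solving: y_inspection = 6, y_steel = 5.5.
Reduced cost of brackets: c₃ − yᵀa₃ = 53.5 − (6·5 + 5.5·5) = 53.5 − 57.5 = -4.

-4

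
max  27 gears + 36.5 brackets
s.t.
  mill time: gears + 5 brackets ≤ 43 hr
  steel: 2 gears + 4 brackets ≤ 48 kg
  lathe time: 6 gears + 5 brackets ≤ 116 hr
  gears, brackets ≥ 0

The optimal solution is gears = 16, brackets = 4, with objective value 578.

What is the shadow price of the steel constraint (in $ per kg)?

6

Binding: steel and lathe time. Non-binding: mill time (7 unused).
Since mill time is not tight, its dual is 0.
Dual feasibility on the basic columns requires 2·y_steel + 6·y_lathe time = 27, 4·y_steel + 5·y_lathe time = 36.5.
This yields shadow prices y_steel = 6, y_lathe time = 2.5.
Shadow price of steel = 6.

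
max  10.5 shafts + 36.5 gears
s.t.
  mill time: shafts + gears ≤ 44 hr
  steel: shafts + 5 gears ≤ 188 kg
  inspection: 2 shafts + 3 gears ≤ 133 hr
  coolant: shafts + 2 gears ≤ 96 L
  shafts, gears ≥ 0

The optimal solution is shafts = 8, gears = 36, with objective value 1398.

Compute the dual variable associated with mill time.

4

At the optimum: mill time uses 44 of 44 (binding); steel uses 188 of 188 (binding); inspection uses 124 of 133 (slack = 9); coolant uses 80 of 96 (slack = 16).
Slack constraints have shadow price 0 (complementary slackness).
Dual feasibility on the basic columns requires 1·y_mill time + 1·y_steel = 10.5, 1·y_mill time + 5·y_steel = 36.5.
Solving: y_mill time = 4, y_steel = 6.5.
Shadow price of mill time = 4.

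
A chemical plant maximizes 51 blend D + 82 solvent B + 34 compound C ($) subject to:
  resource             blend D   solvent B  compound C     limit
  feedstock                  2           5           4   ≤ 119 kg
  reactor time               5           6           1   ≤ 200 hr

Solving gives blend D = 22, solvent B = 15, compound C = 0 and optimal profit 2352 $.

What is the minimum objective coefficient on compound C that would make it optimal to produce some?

39

Both feedstock and reactor time are binding at x*.
From A_Bᵀ y = c: 2·y_feedstock + 5·y_reactor time = 51; 5·y_feedstock + 6·y_reactor time = 82.
Solving: y_feedstock = 8, y_reactor time = 7.
compound C enters the basis when its profit ≥ yᵀa₃ = 8·4 + 7·1 = 39.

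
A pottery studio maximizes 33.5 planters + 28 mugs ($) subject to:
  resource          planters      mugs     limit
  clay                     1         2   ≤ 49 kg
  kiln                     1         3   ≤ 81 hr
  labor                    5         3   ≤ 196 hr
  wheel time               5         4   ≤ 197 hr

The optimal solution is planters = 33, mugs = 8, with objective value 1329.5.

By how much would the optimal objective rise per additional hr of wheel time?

Binding: clay and wheel time. Non-binding: kiln (24 unused), labor (7 unused).
Slack constraints have shadow price 0 (complementary slackness).
Dual feasibility on the basic columns requires 1·y_clay + 5·y_wheel time = 33.5, 2·y_clay + 4·y_wheel time = 28.
→ y_clay = 1 and y_wheel time = 6.5.
Shadow price of wheel time = 6.5.

6.5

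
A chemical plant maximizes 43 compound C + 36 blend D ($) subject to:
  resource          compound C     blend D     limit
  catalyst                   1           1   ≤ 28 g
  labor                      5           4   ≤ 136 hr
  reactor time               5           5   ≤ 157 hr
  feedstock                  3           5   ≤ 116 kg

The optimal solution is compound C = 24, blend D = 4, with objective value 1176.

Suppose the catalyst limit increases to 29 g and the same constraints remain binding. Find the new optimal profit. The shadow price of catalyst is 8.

Δb = 1, so new z* = 1176 + (8)·(1) = 1176 + 8 = 1184.

1184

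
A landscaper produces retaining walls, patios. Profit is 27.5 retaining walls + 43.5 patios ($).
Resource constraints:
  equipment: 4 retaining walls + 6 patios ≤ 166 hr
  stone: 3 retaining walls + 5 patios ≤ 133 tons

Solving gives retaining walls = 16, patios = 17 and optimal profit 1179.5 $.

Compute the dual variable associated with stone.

4.5

At the optimum: equipment uses 166 of 166 (binding); stone uses 133 of 133 (binding).
From A_Bᵀ y = c: 4·y_equipment + 3·y_stone = 27.5; 6·y_equipment + 5·y_stone = 43.5.
Solving: y_equipment = 3.5, y_stone = 4.5.
Shadow price of stone = 4.5.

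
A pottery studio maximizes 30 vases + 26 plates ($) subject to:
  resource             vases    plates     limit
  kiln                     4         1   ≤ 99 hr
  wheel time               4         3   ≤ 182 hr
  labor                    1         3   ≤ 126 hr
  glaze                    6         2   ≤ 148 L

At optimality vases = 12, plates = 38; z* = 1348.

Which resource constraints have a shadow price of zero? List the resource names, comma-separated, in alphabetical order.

kiln, wheel time

kiln: 86/99 (slack 13)
wheel time: 162/182 (slack 20)
labor: 126/126 (binding)
glaze: 148/148 (binding)
By complementary slackness, a constraint with positive slack has shadow price 0 → kiln, wheel time.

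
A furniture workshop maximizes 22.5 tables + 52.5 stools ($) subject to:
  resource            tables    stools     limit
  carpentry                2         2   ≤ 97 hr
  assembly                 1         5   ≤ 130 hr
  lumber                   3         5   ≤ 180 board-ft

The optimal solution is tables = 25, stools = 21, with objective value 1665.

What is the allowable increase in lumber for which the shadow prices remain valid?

Binding constraints: assembly, lumber. The basis is B = [[1,5],[3,5]] with det -10.
Per unit increase in lumber, x* moves by d = (0.5, -0.1).
The basis stays optimal until carpentry becomes binding; allowable increase = 6.25 board-ft.

6.25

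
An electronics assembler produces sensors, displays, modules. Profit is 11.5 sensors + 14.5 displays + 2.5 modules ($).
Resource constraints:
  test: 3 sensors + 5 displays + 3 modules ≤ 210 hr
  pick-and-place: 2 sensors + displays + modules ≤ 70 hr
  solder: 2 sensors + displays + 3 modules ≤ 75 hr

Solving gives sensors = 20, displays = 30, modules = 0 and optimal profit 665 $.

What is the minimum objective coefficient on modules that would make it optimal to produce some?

9.5

Binding: test and pick-and-place. Non-binding: solder (5 unused).
By complementary slackness, y = 0 for the non-binding constraint.
Dual feasibility on the basic columns requires 3·y_test + 2·y_pick-and-place = 11.5, 5·y_test + 1·y_pick-and-place = 14.5.
This yields shadow prices y_test = 2.5, y_pick-and-place = 2.
modules enters the basis when its profit ≥ yᵀa₃ = 2.5·3 + 2·1 = 9.5.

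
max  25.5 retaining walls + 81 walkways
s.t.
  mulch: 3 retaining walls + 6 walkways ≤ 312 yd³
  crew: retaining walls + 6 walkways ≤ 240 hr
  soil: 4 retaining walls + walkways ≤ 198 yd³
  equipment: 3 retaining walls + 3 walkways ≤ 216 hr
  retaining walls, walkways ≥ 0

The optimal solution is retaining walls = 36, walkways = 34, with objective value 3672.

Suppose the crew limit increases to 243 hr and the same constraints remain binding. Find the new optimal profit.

3694.5

At the optimum: mulch uses 312 of 312 (binding); crew uses 240 of 240 (binding); soil uses 178 of 198 (slack = 20); equipment uses 210 of 216 (slack = 6).
Since soil, equipment are not tight, their duals are 0.
The binding rows give the dual system: 3·y_mulch + 1·y_crew = 25.5 and 6·y_mulch + 6·y_crew = 81.
Solving: y_mulch = 6, y_crew = 7.5.
Δz = y_crew·Δb = 7.5 × (3) = 22.5, so new z* = 3672 + 22.5 = 3694.5.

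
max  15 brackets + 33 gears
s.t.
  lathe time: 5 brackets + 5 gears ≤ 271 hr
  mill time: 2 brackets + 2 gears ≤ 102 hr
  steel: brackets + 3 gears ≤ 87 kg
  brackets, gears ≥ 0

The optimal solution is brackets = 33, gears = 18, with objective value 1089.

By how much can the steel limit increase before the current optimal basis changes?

66

Binding constraints: mill time, steel. The basis is B = [[2,2],[1,3]] with det 4.
Per unit increase in steel, x* moves by d = (-0.5, 0.5).
The basis stays optimal until brackets reaches 0; allowable increase = 66 kg.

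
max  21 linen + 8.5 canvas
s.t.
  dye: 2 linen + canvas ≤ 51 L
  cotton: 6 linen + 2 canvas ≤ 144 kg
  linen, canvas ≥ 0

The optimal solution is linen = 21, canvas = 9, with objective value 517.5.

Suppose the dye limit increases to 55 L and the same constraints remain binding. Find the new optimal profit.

535.5

Both dye and cotton are binding at x*.
From A_Bᵀ y = c: 2·y_dye + 6·y_cotton = 21; 1·y_dye + 2·y_cotton = 8.5.
This yields shadow prices y_dye = 4.5, y_cotton = 2.
Δz = y_dye·Δb = 4.5 × (4) = 18, so new z* = 517.5 + 18 = 535.5.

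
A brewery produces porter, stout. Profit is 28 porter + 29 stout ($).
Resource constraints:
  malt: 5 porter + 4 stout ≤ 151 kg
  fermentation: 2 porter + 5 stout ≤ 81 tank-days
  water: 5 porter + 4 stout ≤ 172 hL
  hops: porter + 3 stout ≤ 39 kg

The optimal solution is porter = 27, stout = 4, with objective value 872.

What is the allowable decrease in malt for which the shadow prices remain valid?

99

Binding constraints: malt, hops. The basis is B = [[5,4],[1,3]] with det 11.
Per unit decrease in malt, x* moves by d = (-0.2727, 0.0909).
The basis stays optimal until porter reaches 0; allowable decrease = 99 kg.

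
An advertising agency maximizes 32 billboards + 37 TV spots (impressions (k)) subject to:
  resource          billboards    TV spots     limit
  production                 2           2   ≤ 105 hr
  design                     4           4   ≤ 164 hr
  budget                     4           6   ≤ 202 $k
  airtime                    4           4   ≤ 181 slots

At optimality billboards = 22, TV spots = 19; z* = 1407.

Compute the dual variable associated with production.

At the optimum: production uses 82 of 105 (slack = 23); design uses 164 of 164 (binding); budget uses 202 of 202 (binding); airtime uses 164 of 181 (slack = 17).
By complementary slackness, y = 0 for the non-binding constraints.
From A_Bᵀ y = c: 4·y_design + 4·y_budget = 32; 4·y_design + 6·y_budget = 37.
→ y_design = 5.5 and y_budget = 2.5.
Shadow price of production = 0.

0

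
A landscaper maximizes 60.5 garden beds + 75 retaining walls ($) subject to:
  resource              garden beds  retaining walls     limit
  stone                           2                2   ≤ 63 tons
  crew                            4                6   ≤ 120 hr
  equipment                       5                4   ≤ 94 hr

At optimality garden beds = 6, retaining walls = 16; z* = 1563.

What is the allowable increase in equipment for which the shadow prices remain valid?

Binding constraints: crew, equipment. The basis is B = [[4,6],[5,4]] with det -14.
Per unit increase in equipment, x* moves by d = (0.4286, -0.2857).
The basis stays optimal until retaining walls reaches 0; allowable increase = 56 hr.

56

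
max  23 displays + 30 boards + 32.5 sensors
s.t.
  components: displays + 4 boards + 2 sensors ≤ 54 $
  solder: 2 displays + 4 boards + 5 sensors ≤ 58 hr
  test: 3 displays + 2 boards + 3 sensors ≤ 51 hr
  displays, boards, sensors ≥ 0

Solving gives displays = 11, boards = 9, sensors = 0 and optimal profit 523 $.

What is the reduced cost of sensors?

Binding: solder and test. Non-binding: components (7 unused).
Slack constraints have shadow price 0 (complementary slackness).
Dual feasibility on the basic columns requires 2·y_solder + 3·y_test = 23, 4·y_solder + 2·y_test = 30.
This yields shadow prices y_solder = 5.5, y_test = 4.
Reduced cost of sensors: c₃ − yᵀa₃ = 32.5 − (5.5·5 + 4·3) = 32.5 − 39.5 = -7.

-7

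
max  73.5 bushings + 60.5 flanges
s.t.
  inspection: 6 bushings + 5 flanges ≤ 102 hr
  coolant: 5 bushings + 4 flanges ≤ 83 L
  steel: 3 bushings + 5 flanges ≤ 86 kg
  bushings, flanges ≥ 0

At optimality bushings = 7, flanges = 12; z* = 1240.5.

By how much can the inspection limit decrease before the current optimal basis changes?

Binding constraints: inspection, coolant. The basis is B = [[6,5],[5,4]] with det -1.
Per unit decrease in inspection, x* moves by d = (4, -5).
The basis stays optimal until flanges reaches 0; allowable decrease = 2.4 hr.

2.4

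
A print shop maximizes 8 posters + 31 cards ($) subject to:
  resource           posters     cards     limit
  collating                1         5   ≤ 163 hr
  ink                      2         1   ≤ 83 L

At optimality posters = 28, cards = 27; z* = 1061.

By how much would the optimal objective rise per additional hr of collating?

6

At the optimum: collating uses 163 of 163 (binding); ink uses 83 of 83 (binding).
Dual feasibility on the basic columns requires 1·y_collating + 2·y_ink = 8, 5·y_collating + 1·y_ink = 31.
This yields shadow prices y_collating = 6, y_ink = 1.
Shadow price of collating = 6.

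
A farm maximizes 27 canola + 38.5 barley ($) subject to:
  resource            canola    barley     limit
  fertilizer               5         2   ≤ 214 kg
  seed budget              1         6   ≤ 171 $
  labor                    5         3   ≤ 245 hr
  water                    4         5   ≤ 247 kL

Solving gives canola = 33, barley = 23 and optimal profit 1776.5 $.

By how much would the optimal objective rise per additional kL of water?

Check each constraint at x*: fertilizer 211/214 (slack 3); seed budget 171/171 (tight); labor 234/245 (slack 11); water 247/247 (tight).
By complementary slackness, y = 0 for the non-binding constraints.
Dual feasibility on the basic columns requires 1·y_seed budget + 4·y_water = 27, 6·y_seed budget + 5·y_water = 38.5.
This yields shadow prices y_seed budget = 1, y_water = 6.5.
Shadow price of water = 6.5.

6.5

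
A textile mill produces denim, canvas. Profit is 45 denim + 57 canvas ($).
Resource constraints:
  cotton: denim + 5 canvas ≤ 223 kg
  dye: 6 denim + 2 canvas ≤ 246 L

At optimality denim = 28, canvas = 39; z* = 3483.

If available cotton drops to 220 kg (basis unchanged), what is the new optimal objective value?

3456

Both cotton and dye are binding at x*.
The binding rows give the dual system: 1·y_cotton + 6·y_dye = 45 and 5·y_cotton + 2·y_dye = 57.
→ y_cotton = 9 and y_dye = 6.
Δz = y_cotton·Δb = 9 × (-3) = -27, so new z* = 3483 − 27 = 3456.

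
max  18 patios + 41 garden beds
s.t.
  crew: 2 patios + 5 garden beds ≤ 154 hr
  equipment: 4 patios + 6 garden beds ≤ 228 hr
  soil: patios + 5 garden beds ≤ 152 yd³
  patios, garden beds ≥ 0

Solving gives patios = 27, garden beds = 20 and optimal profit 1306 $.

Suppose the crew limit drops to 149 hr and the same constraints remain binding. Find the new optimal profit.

At the optimum: crew uses 154 of 154 (binding); equipment uses 228 of 228 (binding); soil uses 127 of 152 (slack = 25).
Slack constraints have shadow price 0 (complementary slackness).
From A_Bᵀ y = c: 2·y_crew + 4·y_equipment = 18; 5·y_crew + 6·y_equipment = 41.
→ y_crew = 7 and y_equipment = 1.
Δz = y_crew·Δb = 7 × (-5) = -35, so new z* = 1306 − 35 = 1271.

1271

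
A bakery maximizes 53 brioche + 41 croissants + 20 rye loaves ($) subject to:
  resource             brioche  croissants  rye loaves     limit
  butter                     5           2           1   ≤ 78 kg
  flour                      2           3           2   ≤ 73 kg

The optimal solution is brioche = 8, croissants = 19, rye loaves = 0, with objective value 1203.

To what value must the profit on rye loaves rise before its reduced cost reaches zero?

At the optimum: butter uses 78 of 78 (binding); flour uses 73 of 73 (binding).
The binding rows give the dual system: 5·y_butter + 2·y_flour = 53 and 2·y_butter + 3·y_flour = 41.
Solving: y_butter = 7, y_flour = 9.
rye loaves enters the basis when its profit ≥ yᵀa₃ = 7·1 + 9·2 = 25.

25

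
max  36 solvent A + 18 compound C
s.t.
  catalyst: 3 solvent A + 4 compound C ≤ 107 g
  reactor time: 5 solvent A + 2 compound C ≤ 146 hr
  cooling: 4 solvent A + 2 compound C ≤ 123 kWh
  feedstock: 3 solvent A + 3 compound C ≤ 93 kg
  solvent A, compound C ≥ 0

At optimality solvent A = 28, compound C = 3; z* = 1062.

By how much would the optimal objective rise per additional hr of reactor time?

Check each constraint at x*: catalyst 96/107 (slack 11); reactor time 146/146 (tight); cooling 118/123 (slack 5); feedstock 93/93 (tight).
Since catalyst, cooling are not tight, their duals are 0.
The binding rows give the dual system: 5·y_reactor time + 3·y_feedstock = 36 and 2·y_reactor time + 3·y_feedstock = 18.
This yields shadow prices y_reactor time = 6, y_feedstock = 2.
Shadow price of reactor time = 6.

6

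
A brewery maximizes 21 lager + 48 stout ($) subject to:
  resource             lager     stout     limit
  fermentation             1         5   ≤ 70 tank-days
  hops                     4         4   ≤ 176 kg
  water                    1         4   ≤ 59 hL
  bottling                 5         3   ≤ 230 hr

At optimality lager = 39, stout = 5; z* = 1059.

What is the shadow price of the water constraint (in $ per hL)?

At the optimum: fermentation uses 64 of 70 (slack = 6); hops uses 176 of 176 (binding); water uses 59 of 59 (binding); bottling uses 210 of 230 (slack = 20).
By complementary slackness, y = 0 for the non-binding constraints.
The binding rows give the dual system: 4·y_hops + 1·y_water = 21 and 4·y_hops + 4·y_water = 48.
This yields shadow prices y_hops = 3, y_water = 9.
Shadow price of water = 9.

9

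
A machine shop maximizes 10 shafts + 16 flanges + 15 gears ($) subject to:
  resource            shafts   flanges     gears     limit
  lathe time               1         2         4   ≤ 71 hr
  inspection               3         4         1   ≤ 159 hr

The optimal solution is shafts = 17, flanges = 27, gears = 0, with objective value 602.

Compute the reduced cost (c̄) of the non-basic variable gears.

At the optimum: lathe time uses 71 of 71 (binding); inspection uses 159 of 159 (binding).
The binding rows give the dual system: 1·y_lathe time + 3·y_inspection = 10 and 2·y_lathe time + 4·y_inspection = 16.
This yields shadow prices y_lathe time = 4, y_inspection = 2.
Reduced cost of gears: c₃ − yᵀa₃ = 15 − (4·4 + 2·1) = 15 − 18 = -3.

-3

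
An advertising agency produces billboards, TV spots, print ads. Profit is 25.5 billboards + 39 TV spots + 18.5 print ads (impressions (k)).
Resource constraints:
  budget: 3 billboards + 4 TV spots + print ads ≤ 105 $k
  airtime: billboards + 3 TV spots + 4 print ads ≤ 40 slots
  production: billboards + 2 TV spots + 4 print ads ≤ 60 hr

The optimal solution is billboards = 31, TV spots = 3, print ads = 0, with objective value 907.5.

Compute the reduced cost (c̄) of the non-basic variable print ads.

-1

At the optimum: budget uses 105 of 105 (binding); airtime uses 40 of 40 (binding); production uses 37 of 60 (slack = 23).
By complementary slackness, y = 0 for the non-binding constraint.
From A_Bᵀ y = c: 3·y_budget + 1·y_airtime = 25.5; 4·y_budget + 3·y_airtime = 39.
Solving: y_budget = 7.5, y_airtime = 3.
Reduced cost of print ads: c₃ − yᵀa₃ = 18.5 − (7.5·1 + 3·4) = 18.5 − 19.5 = -1.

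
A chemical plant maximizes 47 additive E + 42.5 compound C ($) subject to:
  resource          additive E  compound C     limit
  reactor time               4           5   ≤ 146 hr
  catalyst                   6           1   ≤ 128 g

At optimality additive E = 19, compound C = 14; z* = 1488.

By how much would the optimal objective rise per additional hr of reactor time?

Check each constraint at x*: reactor time 146/146 (tight); catalyst 128/128 (tight).
From A_Bᵀ y = c: 4·y_reactor time + 6·y_catalyst = 47; 5·y_reactor time + 1·y_catalyst = 42.5.
→ y_reactor time = 8 and y_catalyst = 2.5.
Shadow price of reactor time = 8.

8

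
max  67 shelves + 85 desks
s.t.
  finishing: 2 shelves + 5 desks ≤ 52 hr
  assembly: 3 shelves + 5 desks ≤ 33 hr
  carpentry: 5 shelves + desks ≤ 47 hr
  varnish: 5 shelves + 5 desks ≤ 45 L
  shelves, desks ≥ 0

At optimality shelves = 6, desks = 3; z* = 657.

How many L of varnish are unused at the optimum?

0

varnish used = 5·6 + 5·3 = 45; slack = 45 − 45 = 0.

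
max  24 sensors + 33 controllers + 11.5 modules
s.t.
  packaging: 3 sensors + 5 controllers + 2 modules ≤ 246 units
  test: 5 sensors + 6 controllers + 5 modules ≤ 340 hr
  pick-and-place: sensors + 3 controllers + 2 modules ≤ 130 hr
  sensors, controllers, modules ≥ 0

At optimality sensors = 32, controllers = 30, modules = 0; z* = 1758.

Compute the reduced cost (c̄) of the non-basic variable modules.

-9.5

Binding: packaging and test. Non-binding: pick-and-place (8 unused).
By complementary slackness, y = 0 for the non-binding constraint.
The binding rows give the dual system: 3·y_packaging + 5·y_test = 24 and 5·y_packaging + 6·y_test = 33.
This yields shadow prices y_packaging = 3, y_test = 3.
Reduced cost of modules: c₃ − yᵀa₃ = 11.5 − (3·2 + 3·5) = 11.5 − 21 = -9.5.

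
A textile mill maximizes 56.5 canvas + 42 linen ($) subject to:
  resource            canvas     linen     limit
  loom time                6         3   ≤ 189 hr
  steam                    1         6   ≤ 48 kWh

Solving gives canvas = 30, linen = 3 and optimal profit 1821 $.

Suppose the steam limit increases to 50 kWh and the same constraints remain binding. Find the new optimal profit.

At the optimum: loom time uses 189 of 189 (binding); steam uses 48 of 48 (binding).
From A_Bᵀ y = c: 6·y_loom time + 1·y_steam = 56.5; 3·y_loom time + 6·y_steam = 42.
→ y_loom time = 9 and y_steam = 2.5.
Δz = y_steam·Δb = 2.5 × (2) = 5, so new z* = 1821 + 5 = 1826.

1826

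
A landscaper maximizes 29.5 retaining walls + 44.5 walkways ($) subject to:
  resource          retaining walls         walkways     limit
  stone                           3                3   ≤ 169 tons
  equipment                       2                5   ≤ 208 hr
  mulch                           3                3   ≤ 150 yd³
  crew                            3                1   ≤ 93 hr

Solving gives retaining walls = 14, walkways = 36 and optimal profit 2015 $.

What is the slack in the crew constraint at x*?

15

crew used = 3·14 + 1·36 = 78; slack = 93 − 78 = 15.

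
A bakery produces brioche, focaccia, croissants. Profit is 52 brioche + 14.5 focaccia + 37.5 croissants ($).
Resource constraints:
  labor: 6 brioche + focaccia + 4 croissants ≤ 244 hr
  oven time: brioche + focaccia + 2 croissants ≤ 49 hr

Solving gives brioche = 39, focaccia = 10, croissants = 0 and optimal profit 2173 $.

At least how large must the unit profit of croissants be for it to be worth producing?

Both labor and oven time are binding at x*.
The binding rows give the dual system: 6·y_labor + 1·y_oven time = 52 and 1·y_labor + 1·y_oven time = 14.5.
→ y_labor = 7.5 and y_oven time = 7.
croissants enters the basis when its profit ≥ yᵀa₃ = 7.5·4 + 7·2 = 44.

44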